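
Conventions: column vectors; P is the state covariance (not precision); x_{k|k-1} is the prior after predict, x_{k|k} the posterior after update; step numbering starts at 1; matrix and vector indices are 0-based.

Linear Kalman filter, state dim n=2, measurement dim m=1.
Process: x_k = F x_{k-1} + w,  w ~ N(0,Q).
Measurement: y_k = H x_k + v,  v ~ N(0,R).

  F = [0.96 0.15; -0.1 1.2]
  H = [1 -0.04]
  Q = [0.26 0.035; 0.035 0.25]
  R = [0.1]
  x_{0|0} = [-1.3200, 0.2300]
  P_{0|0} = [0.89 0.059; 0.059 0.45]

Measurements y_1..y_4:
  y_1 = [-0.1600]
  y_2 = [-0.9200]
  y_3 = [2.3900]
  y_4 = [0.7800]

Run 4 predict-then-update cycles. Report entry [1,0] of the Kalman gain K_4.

step 1: x^-=[-1.2327, 0.4080]  P^-=[1.1073 0.0976; 0.0976 0.8927]  S=[1.2010]  K=[0.9188; 0.0516]  nu=[1.0890]  x^+=[-0.2321, 0.4642]  P^+=[0.0935 0.0407; 0.0407 0.8895]
step 2: x^-=[-0.1532, 0.5802]  P^-=[0.3779 0.2325; 0.2325 1.5221]  S=[0.4618]  K=[0.7983; 0.3716]  nu=[-0.7436]  x^+=[-0.7468, 0.3039]  P^+=[0.0836 0.0955; 0.0955 1.4584]
step 3: x^-=[-0.6714, 0.4394]  P^-=[0.3974 0.3980; 0.3980 2.3279]  S=[0.4693]  K=[0.8129; 0.6498]  nu=[3.0789]  x^+=[1.8315, 2.4400]  P^+=[0.0873 0.1502; 0.1502 2.1298]
step 4: x^-=[2.1242, 2.7448]  P^-=[0.4316 0.5807; 0.5807 3.2818]  S=[0.4904]  K=[0.8328; 0.9165]  nu=[-1.2345]  x^+=[1.0963, 1.6134]  P^+=[0.0915 0.2064; 0.2064 2.8698]

K[1,0] = 0.9165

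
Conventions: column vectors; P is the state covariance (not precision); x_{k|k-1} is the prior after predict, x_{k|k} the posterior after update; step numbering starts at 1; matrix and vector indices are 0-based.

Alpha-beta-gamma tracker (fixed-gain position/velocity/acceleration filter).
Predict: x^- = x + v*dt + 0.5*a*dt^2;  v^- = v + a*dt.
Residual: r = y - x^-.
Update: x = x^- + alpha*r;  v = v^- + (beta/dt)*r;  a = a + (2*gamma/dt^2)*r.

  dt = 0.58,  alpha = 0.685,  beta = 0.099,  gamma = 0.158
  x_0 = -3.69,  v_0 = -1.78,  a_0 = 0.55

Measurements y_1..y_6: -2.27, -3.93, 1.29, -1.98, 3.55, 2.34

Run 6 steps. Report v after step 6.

v_post = 7.3626

step 1: x_pred=-4.6299  r=2.3599  x^+=-3.0134  v^+=-1.0582  a^+=2.7668
step 2: x_pred=-3.1617  r=-0.7683  x^+=-3.6880  v^+=0.4154  a^+=2.0451
step 3: x_pred=-3.1031  r=4.3931  x^+=-0.0938  v^+=2.3514  a^+=6.1718
step 4: x_pred=2.3081  r=-4.2881  x^+=-0.6292  v^+=5.1991  a^+=2.1437
step 5: x_pred=2.7468  r=0.8032  x^+=3.2970  v^+=6.5796  a^+=2.8982
step 6: x_pred=7.6006  r=-5.2606  x^+=3.9971  v^+=7.3626  a^+=-2.0434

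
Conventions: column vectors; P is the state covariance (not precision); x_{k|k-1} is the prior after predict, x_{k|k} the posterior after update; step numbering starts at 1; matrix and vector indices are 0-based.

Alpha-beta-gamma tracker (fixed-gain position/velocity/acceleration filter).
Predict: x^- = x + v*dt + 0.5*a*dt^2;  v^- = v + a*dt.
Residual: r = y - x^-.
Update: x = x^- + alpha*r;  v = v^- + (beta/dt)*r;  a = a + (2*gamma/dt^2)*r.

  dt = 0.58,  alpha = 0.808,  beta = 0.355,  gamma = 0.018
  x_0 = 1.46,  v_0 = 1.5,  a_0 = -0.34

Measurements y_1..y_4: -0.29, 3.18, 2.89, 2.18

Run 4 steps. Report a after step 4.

step 1: x_pred=2.2728  r=-2.5628  x^+=0.2021  v^+=-0.2658  a^+=-0.6143
step 2: x_pred=-0.0554  r=3.2354  x^+=2.5588  v^+=1.3582  a^+=-0.2680
step 3: x_pred=3.3015  r=-0.4115  x^+=2.9690  v^+=0.9509  a^+=-0.3121
step 4: x_pred=3.4680  r=-1.2880  x^+=2.4273  v^+=-0.0185  a^+=-0.4499

a_post = -0.4499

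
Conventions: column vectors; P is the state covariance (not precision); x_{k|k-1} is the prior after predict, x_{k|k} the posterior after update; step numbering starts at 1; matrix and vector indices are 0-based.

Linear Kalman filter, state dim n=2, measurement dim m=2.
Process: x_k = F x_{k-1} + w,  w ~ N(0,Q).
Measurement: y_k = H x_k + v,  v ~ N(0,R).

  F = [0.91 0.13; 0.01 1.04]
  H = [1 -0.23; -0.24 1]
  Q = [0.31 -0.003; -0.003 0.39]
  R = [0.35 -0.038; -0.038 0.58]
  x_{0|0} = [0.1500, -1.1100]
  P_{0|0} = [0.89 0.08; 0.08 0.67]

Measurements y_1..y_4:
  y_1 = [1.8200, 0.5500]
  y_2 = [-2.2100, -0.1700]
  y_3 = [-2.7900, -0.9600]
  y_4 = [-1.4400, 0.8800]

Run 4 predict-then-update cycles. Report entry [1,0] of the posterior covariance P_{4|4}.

step 1: x^-=[-0.0078, -1.1529]  P^-=[1.0773 0.1715; 0.1715 1.1164]  S=[1.4074 -0.3724; -0.3724 1.6762]  K=[0.7688 0.1189; 0.1159 0.6673]  nu=[1.5626, 1.7010]  x^+=[1.3958, 0.1633]  P^+=[0.2897 0.1093; 0.1093 0.4088]
step 2: x^-=[1.2914, 0.1838]  P^-=[0.5827 0.1584; 0.1584 0.8345]  S=[0.9039 -0.2026; -0.2026 1.3720]  K=[0.6281 0.1063; 0.0962 0.5947]  nu=[-3.4591, -0.0439]  x^+=[-0.8859, -0.1752]  P^+=[0.2376 0.0948; 0.0948 0.3640]
step 3: x^-=[-0.8290, -0.1911]  P^-=[0.5353 0.1382; 0.1382 0.7857]  S=[0.8633 -0.2013; -0.2013 1.3302]  K=[0.6064 0.0991; 0.0858 0.5787]  nu=[-2.0050, -0.9679]  x^+=[-2.1407, -0.9231]  P^+=[0.2290 0.0894; 0.0894 0.3539]
step 4: x^-=[-2.0680, -0.9815]  P^-=[0.5268 0.1317; 0.1317 0.7746]  S=[0.8572 -0.2037; -0.2037 1.3218]  K=[0.6022 0.0967; 0.0823 0.5748]  nu=[0.4023, 1.3651]  x^+=[-1.6937, -0.1636]  P^+=[0.2273 0.0878; 0.0878 0.3513]

P_post[1,0] = 0.0878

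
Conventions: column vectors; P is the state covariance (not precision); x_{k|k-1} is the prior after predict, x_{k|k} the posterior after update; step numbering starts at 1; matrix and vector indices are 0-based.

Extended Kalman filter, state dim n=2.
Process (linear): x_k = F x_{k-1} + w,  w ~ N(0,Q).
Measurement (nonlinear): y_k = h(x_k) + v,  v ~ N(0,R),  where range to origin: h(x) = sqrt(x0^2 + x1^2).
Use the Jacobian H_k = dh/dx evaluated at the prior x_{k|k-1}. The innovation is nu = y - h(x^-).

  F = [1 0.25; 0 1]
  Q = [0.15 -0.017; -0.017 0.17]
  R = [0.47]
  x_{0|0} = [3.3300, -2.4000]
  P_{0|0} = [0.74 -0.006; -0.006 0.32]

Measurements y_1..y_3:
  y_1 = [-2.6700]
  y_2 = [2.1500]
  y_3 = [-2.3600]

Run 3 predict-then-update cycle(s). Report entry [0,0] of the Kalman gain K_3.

K[0,0] = -0.4439

step 1: x^-=[2.7300, -2.4000]  P^-=[0.9070 0.0570; 0.0570 0.4900]  H_jac=[0.7510 -0.6603]  S=[1.1387]  K=[0.5652; -0.2465]  nu=[-6.3050]  x^+=[-0.8334, -0.8457]  P^+=[0.5433 0.2157; 0.2157 0.4208]
step 2: x^-=[-1.0448, -0.8457]  P^-=[0.8274 0.3039; 0.3039 0.5908]  H_jac=[-0.7773 -0.6291]  S=[1.5009]  K=[-0.5559; -0.4050]  nu=[0.8058]  x^+=[-1.4928, -1.1720]  P^+=[0.3636 -0.0340; -0.0340 0.3446]
step 3: x^-=[-1.7858, -1.1720]  P^-=[0.5182 0.0351; 0.0351 0.5146]  H_jac=[-0.8360 -0.5487]  S=[1.0193]  K=[-0.4439; -0.3058]  nu=[-4.4960]  x^+=[0.2100, 0.2029]  P^+=[0.3173 -0.1033; -0.1033 0.4193]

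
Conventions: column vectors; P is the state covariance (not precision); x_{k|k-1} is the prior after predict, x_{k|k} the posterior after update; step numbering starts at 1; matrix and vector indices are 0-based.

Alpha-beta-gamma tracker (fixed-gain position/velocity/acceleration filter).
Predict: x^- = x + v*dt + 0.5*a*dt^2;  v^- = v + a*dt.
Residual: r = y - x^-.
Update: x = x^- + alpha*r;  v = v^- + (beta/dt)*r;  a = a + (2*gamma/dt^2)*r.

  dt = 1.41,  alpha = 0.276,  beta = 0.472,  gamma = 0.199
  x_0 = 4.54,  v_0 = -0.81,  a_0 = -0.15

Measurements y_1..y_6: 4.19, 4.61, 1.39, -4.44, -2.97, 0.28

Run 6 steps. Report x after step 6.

x_post = -7.8618

step 1: x_pred=3.2488  r=0.9412  x^+=3.5086  v^+=-0.7064  a^+=0.0384
step 2: x_pred=2.5507  r=2.0593  x^+=3.1191  v^+=0.0371  a^+=0.4507
step 3: x_pred=3.6194  r=-2.2294  x^+=3.0041  v^+=-0.0737  a^+=0.0044
step 4: x_pred=2.9045  r=-7.3445  x^+=0.8774  v^+=-2.5261  a^+=-1.4659
step 5: x_pred=-4.1417  r=1.1717  x^+=-3.8183  v^+=-4.2009  a^+=-1.2314
step 6: x_pred=-10.9655  r=11.2455  x^+=-7.8618  v^+=-2.1726  a^+=1.0199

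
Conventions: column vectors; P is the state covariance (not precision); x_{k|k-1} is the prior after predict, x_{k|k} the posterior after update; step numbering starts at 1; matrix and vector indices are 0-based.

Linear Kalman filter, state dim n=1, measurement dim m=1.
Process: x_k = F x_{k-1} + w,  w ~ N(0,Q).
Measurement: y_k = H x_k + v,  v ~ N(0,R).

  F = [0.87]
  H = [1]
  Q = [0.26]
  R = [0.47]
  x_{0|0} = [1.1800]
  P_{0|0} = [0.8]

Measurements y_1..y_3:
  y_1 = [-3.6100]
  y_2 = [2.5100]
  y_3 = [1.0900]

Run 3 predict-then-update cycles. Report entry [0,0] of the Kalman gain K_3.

step 1: x^-=[1.0266]  P^-=[0.8655]  S=[1.3355]  K=[0.6481]  nu=[-4.6366]  x^+=[-1.9783]  P^+=[0.3046]
step 2: x^-=[-1.7211]  P^-=[0.4905]  S=[0.9605]  K=[0.5107]  nu=[4.2311]  x^+=[0.4397]  P^+=[0.2400]
step 3: x^-=[0.3825]  P^-=[0.4417]  S=[0.9117]  K=[0.4845]  nu=[0.7075]  x^+=[0.7253]  P^+=[0.2277]

K[0,0] = 0.4845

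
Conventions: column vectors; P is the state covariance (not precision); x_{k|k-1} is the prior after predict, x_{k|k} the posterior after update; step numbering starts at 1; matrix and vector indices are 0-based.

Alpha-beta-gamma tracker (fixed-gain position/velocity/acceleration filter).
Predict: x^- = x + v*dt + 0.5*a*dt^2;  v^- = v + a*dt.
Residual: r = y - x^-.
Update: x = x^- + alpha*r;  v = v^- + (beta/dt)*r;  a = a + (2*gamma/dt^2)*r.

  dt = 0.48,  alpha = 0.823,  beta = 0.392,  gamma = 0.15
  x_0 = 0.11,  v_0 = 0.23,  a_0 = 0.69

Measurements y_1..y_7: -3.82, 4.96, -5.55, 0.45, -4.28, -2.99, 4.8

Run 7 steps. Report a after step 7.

a_post = 11.9426

step 1: x_pred=0.2999  r=-4.1199  x^+=-3.0908  v^+=-2.8034  a^+=-4.6744
step 2: x_pred=-4.9749  r=9.9349  x^+=3.2015  v^+=3.0664  a^+=8.2616
step 3: x_pred=5.6251  r=-11.1751  x^+=-3.5720  v^+=-2.0944  a^+=-6.2893
step 4: x_pred=-5.3018  r=5.7518  x^+=-0.5681  v^+=-0.4159  a^+=1.2000
step 5: x_pred=-0.6295  r=-3.6505  x^+=-3.6339  v^+=-2.8212  a^+=-3.5532
step 6: x_pred=-5.3974  r=2.4074  x^+=-3.4161  v^+=-2.5607  a^+=-0.4187
step 7: x_pred=-4.6935  r=9.4935  x^+=3.1197  v^+=4.9913  a^+=11.9426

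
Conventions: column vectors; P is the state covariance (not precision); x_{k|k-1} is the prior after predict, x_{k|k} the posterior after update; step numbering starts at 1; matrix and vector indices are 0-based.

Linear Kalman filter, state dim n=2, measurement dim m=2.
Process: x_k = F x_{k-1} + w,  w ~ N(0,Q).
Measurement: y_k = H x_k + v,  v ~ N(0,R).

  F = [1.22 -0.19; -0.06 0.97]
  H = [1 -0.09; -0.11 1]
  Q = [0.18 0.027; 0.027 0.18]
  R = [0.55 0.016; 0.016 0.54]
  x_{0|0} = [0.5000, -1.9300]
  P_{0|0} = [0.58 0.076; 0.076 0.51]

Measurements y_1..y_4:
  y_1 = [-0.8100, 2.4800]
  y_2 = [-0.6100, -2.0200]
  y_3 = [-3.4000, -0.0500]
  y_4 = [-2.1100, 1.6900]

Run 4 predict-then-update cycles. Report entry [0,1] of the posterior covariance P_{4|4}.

P_post[0,1] = 0.0267

step 1: x^-=[0.9767, -1.9021]  P^-=[1.0264 -0.0186; -0.0186 0.6531]  S=[1.5851 -0.1745; -0.1745 1.2096]  K=[0.6469 -0.0154; 0.0110 0.5432]  nu=[-1.9579, 4.4895]  x^+=[-0.3591, 0.5151]  P^+=[0.3593 0.0415; 0.0415 0.2981]
step 2: x^-=[-0.5360, 0.5212]  P^-=[0.7063 -0.0046; -0.0046 0.4569]  S=[1.2608 -0.1075; -0.1075 1.0065]  K=[0.5586 -0.0221; 0.0025 0.4547]  nu=[-0.0271, -2.6002]  x^+=[-0.4936, -0.6613]  P^+=[0.3097 0.0311; 0.0311 0.2490]
step 3: x^-=[-0.4766, -0.6118]  P^-=[0.6355 -0.0045; -0.0045 0.4118]  S=[1.1897 -0.0955; -0.0955 0.9605]  K=[0.5326 -0.0245; -0.0005 0.4292]  nu=[-2.9785, 0.5094]  x^+=[-2.0753, -0.3918]  P^+=[0.2950 0.0278; 0.0278 0.2348]
step 4: x^-=[-2.4575, -0.2555]  P^-=[0.6147 -0.0047; -0.0047 0.3988]  S=[1.1688 -0.0923; -0.0923 0.9473]  K=[0.5243 -0.0253; -0.0015 0.4214]  nu=[0.3245, 1.6752]  x^+=[-2.3297, 0.4499]  P^+=[0.2904 0.0267; 0.0267 0.2305]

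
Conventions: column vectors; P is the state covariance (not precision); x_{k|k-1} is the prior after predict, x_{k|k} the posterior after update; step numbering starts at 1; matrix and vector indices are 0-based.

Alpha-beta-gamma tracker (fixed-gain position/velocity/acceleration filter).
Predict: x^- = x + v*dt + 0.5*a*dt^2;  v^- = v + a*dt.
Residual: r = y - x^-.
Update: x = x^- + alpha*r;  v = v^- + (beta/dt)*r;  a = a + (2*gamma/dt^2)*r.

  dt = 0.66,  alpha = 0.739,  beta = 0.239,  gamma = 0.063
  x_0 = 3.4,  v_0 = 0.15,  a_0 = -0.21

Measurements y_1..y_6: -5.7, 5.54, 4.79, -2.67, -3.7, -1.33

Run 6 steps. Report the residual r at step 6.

step 1: x_pred=3.4533  r=-9.1533  x^+=-3.3110  v^+=-3.3032  a^+=-2.8576
step 2: x_pred=-6.1135  r=11.6535  x^+=2.4984  v^+=-0.9693  a^+=0.5132
step 3: x_pred=1.9705  r=2.8195  x^+=4.0541  v^+=0.3905  a^+=1.3288
step 4: x_pred=4.6012  r=-7.2712  x^+=-0.7722  v^+=-1.3656  a^+=-0.7745
step 5: x_pred=-1.8422  r=-1.8578  x^+=-3.2151  v^+=-2.5495  a^+=-1.3119
step 6: x_pred=-5.1835  r=3.8535  x^+=-2.3358  v^+=-2.0199  a^+=-0.1972

resid = 3.8535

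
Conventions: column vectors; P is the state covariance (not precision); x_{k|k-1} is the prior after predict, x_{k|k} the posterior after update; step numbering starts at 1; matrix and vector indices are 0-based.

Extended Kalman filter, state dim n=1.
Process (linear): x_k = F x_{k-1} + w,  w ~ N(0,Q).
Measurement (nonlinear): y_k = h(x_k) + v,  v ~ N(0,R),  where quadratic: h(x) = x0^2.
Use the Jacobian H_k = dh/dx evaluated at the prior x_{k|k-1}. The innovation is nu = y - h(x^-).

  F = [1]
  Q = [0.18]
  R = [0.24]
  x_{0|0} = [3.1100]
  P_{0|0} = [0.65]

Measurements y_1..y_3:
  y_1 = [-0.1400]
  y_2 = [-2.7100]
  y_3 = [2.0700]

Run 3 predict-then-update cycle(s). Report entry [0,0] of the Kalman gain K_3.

K[0,0] = 0.1492

step 1: x^-=[3.1100]  P^-=[0.8300]  H_jac=[6.2200]  S=[32.3514]  K=[0.1596]  nu=[-9.8121]  x^+=[1.5442]  P^+=[0.0062]
step 2: x^-=[1.5442]  P^-=[0.1862]  H_jac=[3.0884]  S=[2.0156]  K=[0.2852]  nu=[-5.0945]  x^+=[0.0910]  P^+=[0.0222]
step 3: x^-=[0.0910]  P^-=[0.2022]  H_jac=[0.1821]  S=[0.2467]  K=[0.1492]  nu=[2.0617]  x^+=[0.3986]  P^+=[0.1967]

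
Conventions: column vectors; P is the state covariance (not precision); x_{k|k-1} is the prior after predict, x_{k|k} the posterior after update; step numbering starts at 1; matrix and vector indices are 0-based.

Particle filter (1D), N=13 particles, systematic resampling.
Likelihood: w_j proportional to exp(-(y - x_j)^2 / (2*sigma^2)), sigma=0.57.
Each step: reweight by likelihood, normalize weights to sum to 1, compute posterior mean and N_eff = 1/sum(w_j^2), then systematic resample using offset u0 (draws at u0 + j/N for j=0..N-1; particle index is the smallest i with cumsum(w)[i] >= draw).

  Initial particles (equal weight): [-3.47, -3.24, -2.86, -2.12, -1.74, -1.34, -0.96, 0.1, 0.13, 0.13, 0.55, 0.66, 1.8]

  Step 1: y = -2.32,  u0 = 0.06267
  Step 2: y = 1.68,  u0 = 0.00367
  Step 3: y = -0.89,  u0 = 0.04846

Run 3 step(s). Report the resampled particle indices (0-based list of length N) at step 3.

resampled_idx = [0, 1, 2, 3, 4, 5, 6, 7, 8, 9, 10, 11, 12]

step 1: w=[0.0456, 0.0949, 0.2229, 0.3284, 0.2081, 0.0797, 0.0203, 0.0000, 0.0000, 0.0000, 0.0000, 0.0000, 0.0000]  mean=-2.2879  Neff=4.5729  idx=[1, 1, 2, 2, 3, 3, 3, 3, 3, 4, 4, 5, 6]
step 2: w=[0.0000, 0.0000, 0.0000, 0.0000, 0.0000, 0.0000, 0.0000, 0.0000, 0.0000, 0.0007, 0.0007, 0.0352, 0.9634]  mean=-0.9745  Neff=1.0759  idx=[11, 12, 12, 12, 12, 12, 12, 12, 12, 12, 12, 12, 12]
step 3: w=[0.0579, 0.0785, 0.0785, 0.0785, 0.0785, 0.0785, 0.0785, 0.0785, 0.0785, 0.0785, 0.0785, 0.0785, 0.0785]  mean=-0.9820  Neff=12.9342  idx=[0, 1, 2, 3, 4, 5, 6, 7, 8, 9, 10, 11, 12]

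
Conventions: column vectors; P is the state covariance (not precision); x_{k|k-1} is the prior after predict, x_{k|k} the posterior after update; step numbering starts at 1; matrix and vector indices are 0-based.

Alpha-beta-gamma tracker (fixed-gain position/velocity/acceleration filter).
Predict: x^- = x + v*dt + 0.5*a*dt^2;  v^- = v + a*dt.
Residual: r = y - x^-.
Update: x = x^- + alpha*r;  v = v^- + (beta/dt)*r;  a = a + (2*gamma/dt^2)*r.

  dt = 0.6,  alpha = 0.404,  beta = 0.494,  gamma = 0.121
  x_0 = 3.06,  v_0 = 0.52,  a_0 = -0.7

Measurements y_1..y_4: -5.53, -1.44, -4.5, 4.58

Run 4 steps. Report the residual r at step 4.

step 1: x_pred=3.2460  r=-8.7760  x^+=-0.2995  v^+=-7.1256  a^+=-6.5994
step 2: x_pred=-5.7627  r=4.3227  x^+=-4.0164  v^+=-7.5262  a^+=-3.6936
step 3: x_pred=-9.1969  r=4.6969  x^+=-7.2994  v^+=-5.8752  a^+=-0.5362
step 4: x_pred=-10.9210  r=15.5010  x^+=-4.6586  v^+=6.5656  a^+=9.8839

resid = 15.5010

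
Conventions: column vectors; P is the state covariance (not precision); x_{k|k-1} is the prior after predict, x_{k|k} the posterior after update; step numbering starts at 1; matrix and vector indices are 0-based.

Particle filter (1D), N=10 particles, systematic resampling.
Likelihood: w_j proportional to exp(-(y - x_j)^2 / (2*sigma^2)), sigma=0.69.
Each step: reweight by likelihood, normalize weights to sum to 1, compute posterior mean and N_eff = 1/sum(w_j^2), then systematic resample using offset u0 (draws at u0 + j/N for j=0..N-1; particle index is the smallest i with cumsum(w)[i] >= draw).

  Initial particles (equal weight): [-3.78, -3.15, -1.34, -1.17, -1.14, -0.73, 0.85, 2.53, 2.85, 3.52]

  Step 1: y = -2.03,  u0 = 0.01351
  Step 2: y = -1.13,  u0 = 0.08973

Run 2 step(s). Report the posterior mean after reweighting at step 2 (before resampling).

post_mean = -1.2241

step 1: w=[0.0203, 0.1353, 0.3064, 0.2324, 0.2199, 0.0856, 0.0001, 0.0000, 0.0000, 0.0000]  mean=-1.4985  Neff=4.4983  idx=[0, 1, 2, 2, 2, 3, 3, 4, 4, 4]
step 2: w=[0.0001, 0.0017, 0.1212, 0.1212, 0.1212, 0.1268, 0.1268, 0.1270, 0.1270, 0.1270]  mean=-1.2241  Neff=8.0253  idx=[2, 3, 4, 5, 5, 6, 7, 8, 9, 9]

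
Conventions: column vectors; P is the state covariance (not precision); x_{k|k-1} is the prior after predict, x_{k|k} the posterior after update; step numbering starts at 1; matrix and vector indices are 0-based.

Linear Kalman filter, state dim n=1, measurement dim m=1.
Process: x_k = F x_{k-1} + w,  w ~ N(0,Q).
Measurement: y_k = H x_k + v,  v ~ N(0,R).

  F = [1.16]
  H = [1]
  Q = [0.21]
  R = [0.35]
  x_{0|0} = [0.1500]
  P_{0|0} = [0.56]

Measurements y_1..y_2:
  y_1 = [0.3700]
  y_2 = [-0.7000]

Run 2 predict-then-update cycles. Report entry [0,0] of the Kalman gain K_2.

step 1: x^-=[0.1740]  P^-=[0.9635]  S=[1.3135]  K=[0.7335]  nu=[0.1960]  x^+=[0.3178]  P^+=[0.2567]
step 2: x^-=[0.3686]  P^-=[0.5555]  S=[0.9055]  K=[0.6135]  nu=[-1.0686]  x^+=[-0.2869]  P^+=[0.2147]

K[0,0] = 0.6135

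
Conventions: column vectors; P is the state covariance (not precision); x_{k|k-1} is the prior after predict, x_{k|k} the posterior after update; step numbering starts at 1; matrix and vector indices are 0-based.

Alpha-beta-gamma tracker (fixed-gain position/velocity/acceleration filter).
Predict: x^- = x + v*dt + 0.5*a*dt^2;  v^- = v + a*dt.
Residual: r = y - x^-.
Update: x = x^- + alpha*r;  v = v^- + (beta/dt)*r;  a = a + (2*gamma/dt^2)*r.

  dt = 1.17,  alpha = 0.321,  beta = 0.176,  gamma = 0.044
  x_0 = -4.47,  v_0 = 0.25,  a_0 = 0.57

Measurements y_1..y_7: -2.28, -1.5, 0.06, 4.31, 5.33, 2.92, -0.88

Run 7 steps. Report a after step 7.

a_post = -0.9906

step 1: x_pred=-3.7874  r=1.5074  x^+=-3.3035  v^+=1.1436  a^+=0.6669
step 2: x_pred=-1.5090  r=0.0090  x^+=-1.5061  v^+=1.9253  a^+=0.6675
step 3: x_pred=1.2033  r=-1.1433  x^+=0.8363  v^+=2.5342  a^+=0.5940
step 4: x_pred=4.2079  r=0.1021  x^+=4.2407  v^+=3.2445  a^+=0.6005
step 5: x_pred=8.4478  r=-3.1178  x^+=7.4470  v^+=3.4782  a^+=0.4001
step 6: x_pred=11.7903  r=-8.8703  x^+=8.9430  v^+=2.6120  a^+=-0.1701
step 7: x_pred=11.8825  r=-12.7625  x^+=7.7857  v^+=0.4931  a^+=-0.9906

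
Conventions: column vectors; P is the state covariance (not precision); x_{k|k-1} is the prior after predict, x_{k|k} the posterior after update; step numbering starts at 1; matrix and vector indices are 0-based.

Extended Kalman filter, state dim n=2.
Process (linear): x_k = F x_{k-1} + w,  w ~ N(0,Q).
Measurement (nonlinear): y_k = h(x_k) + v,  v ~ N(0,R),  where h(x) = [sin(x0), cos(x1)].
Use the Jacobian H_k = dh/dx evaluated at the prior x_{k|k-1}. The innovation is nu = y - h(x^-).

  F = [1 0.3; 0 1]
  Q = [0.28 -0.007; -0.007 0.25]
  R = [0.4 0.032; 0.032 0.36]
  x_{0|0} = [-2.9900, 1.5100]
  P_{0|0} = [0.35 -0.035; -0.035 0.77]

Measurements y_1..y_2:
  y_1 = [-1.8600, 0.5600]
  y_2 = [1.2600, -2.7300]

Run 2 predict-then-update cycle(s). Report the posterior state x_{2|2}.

x_post = [-0.3379, 3.1832]

step 1: x^-=[-2.5370, 1.5100]  P^-=[0.6783 0.1890; 0.1890 1.0200]  H_jac=[-0.8227 0.0000; 0.0000 -0.9982]  S=[0.8591 0.1872; 0.1872 1.3762]  K=[-0.6386 -0.0502; -0.0204 -0.7370]  nu=[-1.2916, 0.4992]  x^+=[-1.7372, 1.1684]  P^+=[0.3124 0.0386; 0.0386 0.2665]
step 2: x^-=[-1.3867, 1.1684]  P^-=[0.6396 0.1115; 0.1115 0.5165]  H_jac=[0.1830 0.0000; 0.0000 -0.9201]  S=[0.4214 0.0132; 0.0132 0.7973]  K=[0.2820 -0.1334; 0.0672 -0.5972]  nu=[2.2431, -3.1216]  x^+=[-0.3379, 3.1832]  P^+=[0.5929 0.0424; 0.0424 0.2313]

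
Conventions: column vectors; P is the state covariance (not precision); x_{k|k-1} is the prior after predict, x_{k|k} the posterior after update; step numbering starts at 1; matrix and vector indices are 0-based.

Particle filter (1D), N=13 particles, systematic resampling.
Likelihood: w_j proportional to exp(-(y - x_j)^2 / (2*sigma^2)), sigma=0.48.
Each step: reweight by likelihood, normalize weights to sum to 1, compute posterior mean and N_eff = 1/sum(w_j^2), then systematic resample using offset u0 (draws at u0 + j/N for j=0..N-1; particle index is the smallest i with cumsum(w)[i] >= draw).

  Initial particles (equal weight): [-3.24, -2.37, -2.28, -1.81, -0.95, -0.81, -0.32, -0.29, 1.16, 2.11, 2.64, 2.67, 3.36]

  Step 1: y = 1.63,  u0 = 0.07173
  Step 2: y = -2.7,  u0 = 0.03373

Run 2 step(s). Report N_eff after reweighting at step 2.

step 1: w=[0.0000, 0.0000, 0.0000, 0.0000, 0.0000, 0.0000, 0.0002, 0.0002, 0.4322, 0.4233, 0.0763, 0.0667, 0.0011]  mean=1.7776  Neff=2.6578  idx=[8, 8, 8, 8, 8, 9, 9, 9, 9, 9, 9, 10, 11]
step 2: w=[0.2000, 0.2000, 0.2000, 0.2000, 0.2000, 0.0000, 0.0000, 0.0000, 0.0000, 0.0000, 0.0000, 0.0000, 0.0000]  mean=1.1600  Neff=5.0000  idx=[0, 0, 0, 1, 1, 2, 2, 2, 3, 3, 4, 4, 4]

N_eff = 5.0000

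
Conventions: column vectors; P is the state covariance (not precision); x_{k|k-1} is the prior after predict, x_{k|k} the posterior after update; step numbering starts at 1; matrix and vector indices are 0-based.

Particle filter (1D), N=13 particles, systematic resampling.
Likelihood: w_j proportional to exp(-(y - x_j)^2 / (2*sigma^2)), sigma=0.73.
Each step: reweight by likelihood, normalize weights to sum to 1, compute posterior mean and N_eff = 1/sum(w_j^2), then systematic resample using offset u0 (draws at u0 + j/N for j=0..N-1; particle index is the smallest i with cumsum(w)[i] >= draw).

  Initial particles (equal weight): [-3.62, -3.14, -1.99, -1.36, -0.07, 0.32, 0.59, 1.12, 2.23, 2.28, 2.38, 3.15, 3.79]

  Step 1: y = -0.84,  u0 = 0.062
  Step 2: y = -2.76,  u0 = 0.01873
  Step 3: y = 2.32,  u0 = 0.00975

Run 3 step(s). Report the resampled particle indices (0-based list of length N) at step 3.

step 1: w=[0.0003, 0.0033, 0.1375, 0.3689, 0.2726, 0.1345, 0.0698, 0.0129, 0.0001, 0.0001, 0.0000, 0.0000, 0.0000]  mean=-0.7069  Neff=3.9615  idx=[2, 2, 3, 3, 3, 3, 4, 4, 4, 4, 5, 5, 6]
step 2: w=[0.3208, 0.3208, 0.0889, 0.0889, 0.0889, 0.0889, 0.0006, 0.0006, 0.0006, 0.0006, 0.0001, 0.0001, 0.0000]  mean=-1.7606  Neff=4.2118  idx=[0, 0, 0, 0, 1, 1, 1, 1, 1, 2, 3, 4, 5]
step 3: w=[0.0022, 0.0022, 0.0022, 0.0022, 0.0022, 0.0022, 0.0022, 0.0022, 0.0022, 0.2451, 0.2451, 0.2451, 0.2451]  mean=-1.3724  Neff=4.1609  idx=[4, 9, 9, 9, 10, 10, 10, 11, 11, 11, 12, 12, 12]

resampled_idx = [4, 9, 9, 9, 10, 10, 10, 11, 11, 11, 12, 12, 12]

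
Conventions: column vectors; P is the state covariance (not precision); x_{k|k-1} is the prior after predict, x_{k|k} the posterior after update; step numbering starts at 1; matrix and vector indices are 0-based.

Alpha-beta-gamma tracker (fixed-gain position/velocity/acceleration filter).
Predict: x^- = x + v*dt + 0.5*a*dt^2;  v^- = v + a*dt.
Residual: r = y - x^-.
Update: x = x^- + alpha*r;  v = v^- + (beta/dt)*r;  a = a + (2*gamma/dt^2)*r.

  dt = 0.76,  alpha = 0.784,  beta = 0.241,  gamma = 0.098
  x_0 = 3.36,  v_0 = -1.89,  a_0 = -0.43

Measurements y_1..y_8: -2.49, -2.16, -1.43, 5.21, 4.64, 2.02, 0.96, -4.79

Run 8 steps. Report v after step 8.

v_post = 0.6147

step 1: x_pred=1.7994  r=-4.2894  x^+=-1.5635  v^+=-3.5770  a^+=-1.8855
step 2: x_pred=-4.8266  r=2.6666  x^+=-2.7360  v^+=-4.1644  a^+=-0.9807
step 3: x_pred=-6.1842  r=4.7542  x^+=-2.4569  v^+=-3.4022  a^+=0.6326
step 4: x_pred=-4.8599  r=10.0699  x^+=3.0349  v^+=0.2718  a^+=4.0496
step 5: x_pred=4.4110  r=0.2290  x^+=4.5905  v^+=3.4221  a^+=4.1273
step 6: x_pred=8.3833  r=-6.3633  x^+=3.3945  v^+=4.5410  a^+=1.9680
step 7: x_pred=7.4140  r=-6.4540  x^+=2.3541  v^+=3.9902  a^+=-0.2220
step 8: x_pred=5.3225  r=-10.1125  x^+=-2.6057  v^+=0.6147  a^+=-3.6536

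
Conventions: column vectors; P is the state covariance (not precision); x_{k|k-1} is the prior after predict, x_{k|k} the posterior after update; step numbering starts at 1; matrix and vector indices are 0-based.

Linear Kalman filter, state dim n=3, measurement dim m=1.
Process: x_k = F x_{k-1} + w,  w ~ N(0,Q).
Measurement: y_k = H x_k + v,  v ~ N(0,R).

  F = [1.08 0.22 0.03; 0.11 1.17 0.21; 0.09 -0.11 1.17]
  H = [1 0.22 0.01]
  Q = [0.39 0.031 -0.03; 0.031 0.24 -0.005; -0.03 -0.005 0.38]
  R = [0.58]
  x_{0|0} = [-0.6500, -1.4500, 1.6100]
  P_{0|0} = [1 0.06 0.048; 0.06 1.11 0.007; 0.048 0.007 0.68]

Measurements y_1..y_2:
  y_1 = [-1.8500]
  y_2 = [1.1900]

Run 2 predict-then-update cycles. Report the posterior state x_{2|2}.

step 1: x^-=[-0.9727, -1.4299, 1.9847]  P^-=[1.6425 0.5287 0.1208; 0.5287 1.8227 0.0512; 0.1208 0.0512 1.3395]  S=[2.5461]  K=[0.6913; 0.3653; 0.0571]  nu=[-0.5826]  x^+=[-1.3754, -1.6427, 1.9514]  P^+=[0.4259 -0.1143 0.0203; -0.1143 1.4828 -0.0019; 0.0203 -0.0019 1.3312]
step 2: x^-=[-1.7883, -1.6635, 2.3401]  P^-=[0.9067 0.3290 0.0587; 0.3290 2.3043 0.1252; 0.0587 0.1252 2.2307]  S=[1.7449]  K=[0.5614; 0.4798; 0.0622]  nu=[3.3209]  x^+=[0.0761, -0.0702, 2.5467]  P^+=[0.3567 -0.1410 -0.0022; -0.1410 1.9026 0.0731; -0.0022 0.0731 2.2239]

x_post = [0.0761, -0.0702, 2.5467]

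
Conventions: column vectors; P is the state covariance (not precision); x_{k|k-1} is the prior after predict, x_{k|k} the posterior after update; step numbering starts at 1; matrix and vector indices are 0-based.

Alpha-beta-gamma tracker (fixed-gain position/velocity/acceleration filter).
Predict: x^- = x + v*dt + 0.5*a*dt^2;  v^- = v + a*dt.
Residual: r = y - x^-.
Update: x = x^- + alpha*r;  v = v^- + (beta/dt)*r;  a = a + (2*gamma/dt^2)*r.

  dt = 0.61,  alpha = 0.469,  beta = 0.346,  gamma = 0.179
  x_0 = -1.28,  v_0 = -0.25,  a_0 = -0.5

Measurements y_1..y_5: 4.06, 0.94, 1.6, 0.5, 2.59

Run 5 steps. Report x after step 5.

x_post = 2.2424

step 1: x_pred=-1.5255  r=5.5855  x^+=1.0941  v^+=2.6132  a^+=4.8739
step 2: x_pred=3.5949  r=-2.6549  x^+=2.3498  v^+=4.0803  a^+=2.3196
step 3: x_pred=5.2703  r=-3.6703  x^+=3.5489  v^+=3.4134  a^+=-1.2117
step 4: x_pred=5.4057  r=-4.9057  x^+=3.1049  v^+=-0.1083  a^+=-5.9315
step 5: x_pred=1.9353  r=0.6547  x^+=2.2424  v^+=-3.3551  a^+=-5.3016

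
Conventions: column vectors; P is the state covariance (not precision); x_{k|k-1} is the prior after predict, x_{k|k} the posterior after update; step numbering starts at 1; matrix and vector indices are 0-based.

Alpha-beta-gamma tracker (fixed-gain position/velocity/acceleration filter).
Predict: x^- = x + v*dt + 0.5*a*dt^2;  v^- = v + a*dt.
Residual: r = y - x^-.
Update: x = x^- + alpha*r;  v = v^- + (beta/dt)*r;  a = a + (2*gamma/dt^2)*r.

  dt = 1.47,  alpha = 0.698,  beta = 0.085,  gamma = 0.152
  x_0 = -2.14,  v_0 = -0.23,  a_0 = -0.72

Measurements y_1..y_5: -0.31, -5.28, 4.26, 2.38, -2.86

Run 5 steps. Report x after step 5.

x_post = -1.1082

step 1: x_pred=-3.2560  r=2.9460  x^+=-1.1997  v^+=-1.1181  a^+=-0.3055
step 2: x_pred=-3.1734  r=-2.1066  x^+=-4.6438  v^+=-1.6890  a^+=-0.6019
step 3: x_pred=-7.7770  r=12.0370  x^+=0.6248  v^+=-1.8778  a^+=1.0915
step 4: x_pred=-0.9563  r=3.3363  x^+=1.3724  v^+=-0.0804  a^+=1.5608
step 5: x_pred=2.9406  r=-5.8006  x^+=-1.1082  v^+=1.8786  a^+=0.7448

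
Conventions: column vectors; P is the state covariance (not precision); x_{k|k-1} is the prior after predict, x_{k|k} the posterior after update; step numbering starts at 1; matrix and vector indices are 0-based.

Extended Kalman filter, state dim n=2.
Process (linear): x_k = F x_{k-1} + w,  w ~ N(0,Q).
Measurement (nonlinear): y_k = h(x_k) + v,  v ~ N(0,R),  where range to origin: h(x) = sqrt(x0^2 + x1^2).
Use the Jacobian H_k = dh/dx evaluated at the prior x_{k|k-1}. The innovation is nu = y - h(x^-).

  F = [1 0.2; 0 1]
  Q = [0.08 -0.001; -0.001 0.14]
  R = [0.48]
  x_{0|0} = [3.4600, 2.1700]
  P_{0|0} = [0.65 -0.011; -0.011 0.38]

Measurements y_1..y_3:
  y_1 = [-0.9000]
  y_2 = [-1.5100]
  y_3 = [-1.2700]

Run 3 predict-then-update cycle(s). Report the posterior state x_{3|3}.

step 1: x^-=[3.8940, 2.1700]  P^-=[0.7408 0.0640; 0.0640 0.5200]  H_jac=[0.8735 0.4868]  S=[1.2229]  K=[0.5546; 0.2527]  nu=[-5.3578]  x^+=[0.9224, 0.8161]  P^+=[0.3646 -0.1074; -0.1074 0.4419]
step 2: x^-=[1.0856, 0.8161]  P^-=[0.4193 -0.0200; -0.0200 0.5819]  H_jac=[0.7993 0.6009]  S=[0.9388]  K=[0.3442; 0.3554]  nu=[-2.8681]  x^+=[0.0983, -0.2033]  P^+=[0.3081 -0.1349; -0.1349 0.4633]
step 3: x^-=[0.0577, -0.2033]  P^-=[0.3527 -0.0432; -0.0432 0.6033]  H_jac=[0.2729 -0.9620]  S=[1.0873]  K=[0.1267; -0.5446]  nu=[-1.4813]  x^+=[-0.1301, 0.6035]  P^+=[0.3352 0.0318; 0.0318 0.2808]

x_post = [-0.1301, 0.6035]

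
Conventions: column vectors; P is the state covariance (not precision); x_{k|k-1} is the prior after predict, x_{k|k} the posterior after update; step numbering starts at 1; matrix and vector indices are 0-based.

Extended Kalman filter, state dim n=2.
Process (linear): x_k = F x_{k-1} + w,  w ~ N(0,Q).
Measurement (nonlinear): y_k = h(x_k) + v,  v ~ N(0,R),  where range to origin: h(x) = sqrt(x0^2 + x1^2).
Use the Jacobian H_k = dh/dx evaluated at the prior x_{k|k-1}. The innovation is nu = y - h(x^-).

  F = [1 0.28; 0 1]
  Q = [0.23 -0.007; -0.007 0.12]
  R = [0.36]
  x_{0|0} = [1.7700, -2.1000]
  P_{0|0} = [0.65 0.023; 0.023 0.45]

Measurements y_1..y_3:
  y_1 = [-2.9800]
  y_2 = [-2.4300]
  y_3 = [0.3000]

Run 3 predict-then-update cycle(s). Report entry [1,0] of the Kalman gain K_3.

K[1,0] = 0.3855

step 1: x^-=[1.1820, -2.1000]  P^-=[0.9282 0.1420; 0.1420 0.5700]  H_jac=[0.4905 -0.8714]  S=[0.8948]  K=[0.3705; -0.4773]  nu=[-5.3898]  x^+=[-0.8149, 0.4725]  P^+=[0.8053 0.3002; 0.3002 0.3662]
step 2: x^-=[-0.6826, 0.4725]  P^-=[1.2322 0.3958; 0.3958 0.4862]  H_jac=[-0.8222 0.5692]  S=[0.9801]  K=[-0.8039; -0.0497]  nu=[-3.2602]  x^+=[1.9382, 0.6345]  P^+=[0.5988 0.3566; 0.3566 0.4837]
step 3: x^-=[2.1158, 0.6345]  P^-=[1.0664 0.4851; 0.4851 0.6037]  H_jac=[0.9579 0.2872]  S=[1.6552]  K=[0.7013; 0.3855]  nu=[-1.9089]  x^+=[0.7771, -0.1013]  P^+=[0.2523 0.0376; 0.0376 0.3578]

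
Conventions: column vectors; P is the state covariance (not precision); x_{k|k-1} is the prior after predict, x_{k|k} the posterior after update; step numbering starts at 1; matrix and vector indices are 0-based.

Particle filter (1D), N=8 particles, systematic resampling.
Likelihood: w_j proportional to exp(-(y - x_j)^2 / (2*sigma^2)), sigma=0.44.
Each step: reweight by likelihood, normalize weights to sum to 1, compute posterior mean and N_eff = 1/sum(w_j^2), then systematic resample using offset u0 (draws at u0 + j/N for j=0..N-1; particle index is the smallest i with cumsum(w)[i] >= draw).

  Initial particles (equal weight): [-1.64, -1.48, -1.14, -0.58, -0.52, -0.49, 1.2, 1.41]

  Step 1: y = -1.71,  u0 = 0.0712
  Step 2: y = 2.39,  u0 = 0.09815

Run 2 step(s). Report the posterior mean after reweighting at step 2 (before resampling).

post_mean = -1.1408

step 1: w=[0.4156, 0.3671, 0.1819, 0.0156, 0.0109, 0.0090, 0.0000, 0.0000]  mean=-1.4513  Neff=2.9325  idx=[0, 0, 0, 1, 1, 1, 2, 2]
step 2: w=[0.0000, 0.0000, 0.0000, 0.0008, 0.0008, 0.0008, 0.4988, 0.4988]  mean=-1.1408  Neff=2.0094  idx=[6, 6, 6, 6, 7, 7, 7, 7]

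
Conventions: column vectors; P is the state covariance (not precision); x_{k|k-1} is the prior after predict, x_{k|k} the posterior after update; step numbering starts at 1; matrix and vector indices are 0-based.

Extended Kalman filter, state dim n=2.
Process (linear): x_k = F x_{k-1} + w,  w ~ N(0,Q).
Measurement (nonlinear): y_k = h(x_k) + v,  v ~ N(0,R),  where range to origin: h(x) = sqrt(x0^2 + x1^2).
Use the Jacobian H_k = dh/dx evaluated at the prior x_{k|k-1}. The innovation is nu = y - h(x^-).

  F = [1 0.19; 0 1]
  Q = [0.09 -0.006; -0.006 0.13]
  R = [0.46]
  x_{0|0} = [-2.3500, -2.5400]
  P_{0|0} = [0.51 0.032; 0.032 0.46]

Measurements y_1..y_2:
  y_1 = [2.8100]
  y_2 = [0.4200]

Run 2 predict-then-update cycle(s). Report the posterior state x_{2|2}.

step 1: x^-=[-2.8326, -2.5400]  P^-=[0.6288 0.1134; 0.1134 0.5900]  H_jac=[-0.7445 -0.6676]  S=[1.1842]  K=[-0.4592; -0.4039]  nu=[-0.9946]  x^+=[-2.3758, -2.1383]  P^+=[0.3790 -0.1063; -0.1063 0.3968]
step 2: x^-=[-2.7821, -2.1383]  P^-=[0.4430 -0.0369; -0.0369 0.5268]  H_jac=[-0.7929 -0.6094]  S=[0.8985]  K=[-0.3659; -0.3248]  nu=[-3.0889]  x^+=[-1.6519, -1.1351]  P^+=[0.3227 -0.1436; -0.1436 0.4320]

x_post = [-1.6519, -1.1351]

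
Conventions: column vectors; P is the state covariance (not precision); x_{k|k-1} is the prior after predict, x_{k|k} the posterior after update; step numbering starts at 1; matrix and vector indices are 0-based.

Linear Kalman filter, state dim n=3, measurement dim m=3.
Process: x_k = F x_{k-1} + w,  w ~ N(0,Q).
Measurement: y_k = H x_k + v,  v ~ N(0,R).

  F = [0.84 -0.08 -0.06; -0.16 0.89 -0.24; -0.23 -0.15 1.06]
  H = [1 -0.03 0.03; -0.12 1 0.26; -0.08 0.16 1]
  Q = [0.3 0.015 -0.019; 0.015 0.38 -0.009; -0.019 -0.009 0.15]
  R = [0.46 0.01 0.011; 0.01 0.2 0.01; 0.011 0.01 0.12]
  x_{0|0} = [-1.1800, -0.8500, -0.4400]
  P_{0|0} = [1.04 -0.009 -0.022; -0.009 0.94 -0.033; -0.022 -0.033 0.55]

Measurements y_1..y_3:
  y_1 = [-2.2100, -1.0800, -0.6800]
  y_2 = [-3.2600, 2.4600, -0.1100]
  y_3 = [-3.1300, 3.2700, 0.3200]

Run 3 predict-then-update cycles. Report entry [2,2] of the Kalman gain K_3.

step 1: x^-=[-0.8968, -0.4621, -0.0675]  P^-=[1.0449 -0.1853 -0.2601; -0.1853 1.1978 -0.2643; -0.2601 -0.2643 0.8647]  S=[1.5028 -0.4031 -0.3353; -0.4031 1.3946 0.2162; -0.3353 0.2162 0.9839]  K=[0.6445 -0.0623 -0.1461; 0.0274 0.8708 -0.2408; 0.0106 -0.1411 0.8917]  nu=[-1.3250, -0.7080, -0.6103]  x^+=[-1.6176, -0.9679, -0.5258]  P^+=[0.2948 0.0257 0.0084; 0.0257 0.1876 -0.0478; 0.0084 -0.0478 0.1140]
step 2: x^-=[-1.2498, -0.4764, -0.0401]  P^-=[0.5048 -0.0168 -0.0725; -0.0168 0.5564 -0.1047; -0.0725 -0.1047 0.3108]  S=[0.9625 -0.1026 -0.0951; -0.1026 0.7388 0.0875; -0.0951 0.0875 0.4268]  K=[0.5035 -0.0425 -0.1498; 0.0234 0.7437 -0.1808; -0.0022 -0.1066 0.7239]  nu=[-2.0233, 2.7969, -0.0936]  x^+=[-2.3734, 1.5732, -0.4016]  P^+=[0.2301 0.0221 0.0020; 0.0221 0.1596 -0.0378; 0.0020 -0.0378 0.0920]
step 3: x^-=[-2.0954, 1.8763, -0.1158]  P^-=[0.4602 -0.0082 -0.0651; -0.0082 0.5276 -0.0865; -0.0651 -0.0865 0.2817]  S=[0.9177 -0.0857 -0.0840; -0.0857 0.7144 0.0920; -0.0840 0.0920 0.4011]  K=[0.4827 -0.0355 -0.1481; 0.0242 0.7328 -0.1665; -0.0038 -0.0985 0.7026]  nu=[-0.9748, 1.1724, -0.0320]  x^+=[-2.6029, 2.7172, -0.2501]  P^+=[0.2207 0.0224 0.0013; 0.0224 0.1571 -0.0357; 0.0013 -0.0357 0.0891]

K[2,2] = 0.7026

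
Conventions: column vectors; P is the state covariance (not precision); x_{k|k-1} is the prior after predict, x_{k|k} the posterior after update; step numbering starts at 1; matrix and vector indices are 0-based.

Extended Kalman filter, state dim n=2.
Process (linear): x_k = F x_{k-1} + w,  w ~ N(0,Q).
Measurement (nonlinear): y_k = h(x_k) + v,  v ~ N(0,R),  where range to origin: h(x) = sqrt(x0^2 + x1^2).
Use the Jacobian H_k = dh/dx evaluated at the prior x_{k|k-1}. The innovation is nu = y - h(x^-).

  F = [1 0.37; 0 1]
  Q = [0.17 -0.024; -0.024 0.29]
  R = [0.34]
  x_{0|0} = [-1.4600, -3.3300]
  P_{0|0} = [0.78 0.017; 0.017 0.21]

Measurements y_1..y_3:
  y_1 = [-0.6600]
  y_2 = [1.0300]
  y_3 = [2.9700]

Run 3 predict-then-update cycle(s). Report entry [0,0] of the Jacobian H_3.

H_jac[0,0] = -0.4633

step 1: x^-=[-2.6921, -3.3300]  P^-=[0.9913 0.0707; 0.0707 0.5000]  H_jac=[-0.6287 -0.7777]  S=[1.1033]  K=[-0.6147; -0.3927]  nu=[-4.9421]  x^+=[0.3458, -1.3892]  P^+=[0.5744 -0.1956; -0.1956 0.3299]
step 2: x^-=[-0.1682, -1.3892]  P^-=[0.6448 -0.0976; -0.0976 0.6199]  H_jac=[-0.1202 -0.9927]  S=[0.9369]  K=[0.0207; -0.6443]  nu=[-0.3694]  x^+=[-0.1758, -1.1513]  P^+=[0.6444 -0.0851; -0.0851 0.2310]
step 3: x^-=[-0.6018, -1.1513]  P^-=[0.7831 -0.0237; -0.0237 0.5210]  H_jac=[-0.4633 -0.8862]  S=[0.8978]  K=[-0.3807; -0.5020]  nu=[1.6709]  x^+=[-1.2380, -1.9901]  P^+=[0.6529 -0.1953; -0.1953 0.2947]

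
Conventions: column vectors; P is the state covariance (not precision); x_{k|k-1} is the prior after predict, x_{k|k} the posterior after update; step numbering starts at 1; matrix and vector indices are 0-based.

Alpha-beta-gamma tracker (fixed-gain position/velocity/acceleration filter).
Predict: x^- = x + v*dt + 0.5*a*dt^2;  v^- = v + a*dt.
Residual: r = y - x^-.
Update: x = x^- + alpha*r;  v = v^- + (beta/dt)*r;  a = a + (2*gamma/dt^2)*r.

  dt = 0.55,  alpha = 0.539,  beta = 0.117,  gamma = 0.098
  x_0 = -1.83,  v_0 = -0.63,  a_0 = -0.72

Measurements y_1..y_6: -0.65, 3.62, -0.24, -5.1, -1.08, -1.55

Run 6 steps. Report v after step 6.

step 1: x_pred=-2.2854  r=1.6354  x^+=-1.4039  v^+=-0.6781  a^+=0.3396
step 2: x_pred=-1.7255  r=5.3455  x^+=1.1557  v^+=0.6458  a^+=3.8032
step 3: x_pred=2.0862  r=-2.3262  x^+=0.8324  v^+=2.2427  a^+=2.2960
step 4: x_pred=2.4131  r=-7.5131  x^+=-1.6364  v^+=1.9073  a^+=-2.5720
step 5: x_pred=-0.9765  r=-0.1035  x^+=-1.0323  v^+=0.4706  a^+=-2.6391
step 6: x_pred=-1.1726  r=-0.3774  x^+=-1.3760  v^+=-1.0612  a^+=-2.8836

v_post = -1.0612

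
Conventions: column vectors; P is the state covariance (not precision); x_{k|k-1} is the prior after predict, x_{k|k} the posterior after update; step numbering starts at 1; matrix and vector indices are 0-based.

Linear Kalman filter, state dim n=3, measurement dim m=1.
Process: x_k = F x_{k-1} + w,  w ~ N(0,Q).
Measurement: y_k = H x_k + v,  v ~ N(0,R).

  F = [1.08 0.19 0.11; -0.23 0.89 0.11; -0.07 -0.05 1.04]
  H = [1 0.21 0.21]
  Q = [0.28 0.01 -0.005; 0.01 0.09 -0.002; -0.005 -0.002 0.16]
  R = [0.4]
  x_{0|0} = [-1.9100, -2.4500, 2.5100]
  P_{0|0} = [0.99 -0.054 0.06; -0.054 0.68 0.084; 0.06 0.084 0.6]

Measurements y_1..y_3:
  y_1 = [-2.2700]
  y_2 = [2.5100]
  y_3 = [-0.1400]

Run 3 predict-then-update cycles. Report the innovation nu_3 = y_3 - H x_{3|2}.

innov = [-1.5080]

step 1: x^-=[-2.2522, -1.4651, 2.8666]  P^-=[1.4621 -0.1476 0.0690; -0.1476 0.7238 0.1175; 0.0690 0.1175 0.7977]  S=[1.9066]  K=[0.7582; 0.0152; 0.1370]  nu=[-0.3121]  x^+=[-2.4889, -1.4699, 2.8238]  P^+=[0.3660 -0.1697 -0.1290; -0.1697 0.7233 0.1136; -0.1290 0.1136 0.7619]
step 2: x^-=[-2.6566, -0.4251, 3.1845]  P^-=[0.6467 -0.1036 -0.0631; -0.1036 0.7898 0.2038; -0.0631 0.2038 0.9934]  S=[1.0733]  K=[0.5699; 0.0979; 0.1755]  nu=[4.5871]  x^+=[-0.0423, 0.0238, 3.9894]  P^+=[0.2981 -0.1635 -0.1704; -0.1635 0.7795 0.1854; -0.1704 0.1854 0.9604]
step 3: x^-=[0.3977, 0.4697, 4.1507]  P^-=[0.5676 -0.0645 -0.0686; -0.0645 0.8467 0.2989; -0.0686 0.2989 1.2065]  S=[1.0286]  K=[0.5246; 0.1712; 0.2407]  nu=[-1.5080]  x^+=[-0.3935, 0.2116, 3.7878]  P^+=[0.2845 -0.1569 -0.1985; -0.1569 0.8165 0.2566; -0.1985 0.2566 1.1470]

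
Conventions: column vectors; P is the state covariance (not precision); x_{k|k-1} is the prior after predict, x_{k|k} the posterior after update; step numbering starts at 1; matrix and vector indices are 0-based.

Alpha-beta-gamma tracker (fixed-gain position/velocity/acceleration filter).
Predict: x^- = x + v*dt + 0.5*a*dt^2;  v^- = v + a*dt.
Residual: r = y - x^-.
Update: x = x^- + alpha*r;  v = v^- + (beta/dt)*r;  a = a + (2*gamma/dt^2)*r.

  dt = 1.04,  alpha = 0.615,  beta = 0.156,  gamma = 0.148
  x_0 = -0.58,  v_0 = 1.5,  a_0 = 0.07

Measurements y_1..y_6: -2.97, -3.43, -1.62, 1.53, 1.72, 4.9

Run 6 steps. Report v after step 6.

step 1: x_pred=1.0179  r=-3.9879  x^+=-1.4347  v^+=0.9746  a^+=-1.0214
step 2: x_pred=-0.9734  r=-2.4566  x^+=-2.4842  v^+=-0.4561  a^+=-1.6936
step 3: x_pred=-3.8745  r=2.2545  x^+=-2.4880  v^+=-1.8793  a^+=-1.0767
step 4: x_pred=-5.0247  r=6.5547  x^+=-0.9936  v^+=-2.0158  a^+=0.7171
step 5: x_pred=-2.7022  r=4.4222  x^+=0.0175  v^+=-0.6067  a^+=1.9274
step 6: x_pred=0.4288  r=4.4712  x^+=3.1786  v^+=2.0685  a^+=3.1510

v_post = 2.0685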